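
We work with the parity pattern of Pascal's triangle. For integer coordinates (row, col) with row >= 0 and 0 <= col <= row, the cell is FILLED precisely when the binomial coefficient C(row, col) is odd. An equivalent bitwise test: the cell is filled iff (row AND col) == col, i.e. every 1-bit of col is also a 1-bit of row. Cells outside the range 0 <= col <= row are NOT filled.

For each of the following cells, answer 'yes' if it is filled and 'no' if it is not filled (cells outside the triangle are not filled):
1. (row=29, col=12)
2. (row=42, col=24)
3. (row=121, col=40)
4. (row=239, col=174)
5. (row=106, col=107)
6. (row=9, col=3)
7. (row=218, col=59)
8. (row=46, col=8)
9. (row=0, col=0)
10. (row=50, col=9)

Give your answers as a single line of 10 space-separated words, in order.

Answer: yes no yes yes no no no yes yes no

Derivation:
(29,12): row=0b11101, col=0b1100, row AND col = 0b1100 = 12; 12 == 12 -> filled
(42,24): row=0b101010, col=0b11000, row AND col = 0b1000 = 8; 8 != 24 -> empty
(121,40): row=0b1111001, col=0b101000, row AND col = 0b101000 = 40; 40 == 40 -> filled
(239,174): row=0b11101111, col=0b10101110, row AND col = 0b10101110 = 174; 174 == 174 -> filled
(106,107): col outside [0, 106] -> not filled
(9,3): row=0b1001, col=0b11, row AND col = 0b1 = 1; 1 != 3 -> empty
(218,59): row=0b11011010, col=0b111011, row AND col = 0b11010 = 26; 26 != 59 -> empty
(46,8): row=0b101110, col=0b1000, row AND col = 0b1000 = 8; 8 == 8 -> filled
(0,0): row=0b0, col=0b0, row AND col = 0b0 = 0; 0 == 0 -> filled
(50,9): row=0b110010, col=0b1001, row AND col = 0b0 = 0; 0 != 9 -> empty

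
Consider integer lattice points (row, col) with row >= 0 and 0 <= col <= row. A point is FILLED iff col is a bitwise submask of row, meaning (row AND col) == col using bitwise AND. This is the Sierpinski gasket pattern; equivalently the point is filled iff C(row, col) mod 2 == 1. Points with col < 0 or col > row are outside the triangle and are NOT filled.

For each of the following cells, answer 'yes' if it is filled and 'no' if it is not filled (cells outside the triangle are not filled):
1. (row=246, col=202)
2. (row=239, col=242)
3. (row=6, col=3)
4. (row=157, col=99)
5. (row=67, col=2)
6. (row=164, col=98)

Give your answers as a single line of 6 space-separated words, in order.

Answer: no no no no yes no

Derivation:
(246,202): row=0b11110110, col=0b11001010, row AND col = 0b11000010 = 194; 194 != 202 -> empty
(239,242): col outside [0, 239] -> not filled
(6,3): row=0b110, col=0b11, row AND col = 0b10 = 2; 2 != 3 -> empty
(157,99): row=0b10011101, col=0b1100011, row AND col = 0b1 = 1; 1 != 99 -> empty
(67,2): row=0b1000011, col=0b10, row AND col = 0b10 = 2; 2 == 2 -> filled
(164,98): row=0b10100100, col=0b1100010, row AND col = 0b100000 = 32; 32 != 98 -> empty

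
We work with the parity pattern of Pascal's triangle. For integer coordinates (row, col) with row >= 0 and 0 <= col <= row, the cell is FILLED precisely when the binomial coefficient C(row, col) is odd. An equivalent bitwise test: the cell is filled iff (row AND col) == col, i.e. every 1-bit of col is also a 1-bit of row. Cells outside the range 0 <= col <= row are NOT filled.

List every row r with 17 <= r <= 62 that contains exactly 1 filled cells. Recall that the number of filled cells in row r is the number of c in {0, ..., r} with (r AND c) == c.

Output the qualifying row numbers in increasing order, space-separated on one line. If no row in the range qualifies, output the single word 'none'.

Answer: none

Derivation:
Row r has 2^popcount(r) filled cells, so we need popcount(r) = log2(1) = 0.
Scan r = 17..62 and keep those with exactly 0 one-bits:
r=17=10001 popcount=2 -> skip
r=18=10010 popcount=2 -> skip
r=19=10011 popcount=3 -> skip
r=20=10100 popcount=2 -> skip
r=21=10101 popcount=3 -> skip
r=22=10110 popcount=3 -> skip
r=23=10111 popcount=4 -> skip
r=24=11000 popcount=2 -> skip
r=25=11001 popcount=3 -> skip
r=26=11010 popcount=3 -> skip
r=27=11011 popcount=4 -> skip
r=28=11100 popcount=3 -> skip
r=29=11101 popcount=4 -> skip
r=30=11110 popcount=4 -> skip
r=31=11111 popcount=5 -> skip
r=32=100000 popcount=1 -> skip
r=33=100001 popcount=2 -> skip
r=34=100010 popcount=2 -> skip
r=35=100011 popcount=3 -> skip
r=36=100100 popcount=2 -> skip
r=37=100101 popcount=3 -> skip
r=38=100110 popcount=3 -> skip
r=39=100111 popcount=4 -> skip
r=40=101000 popcount=2 -> skip
r=41=101001 popcount=3 -> skip
r=42=101010 popcount=3 -> skip
r=43=101011 popcount=4 -> skip
r=44=101100 popcount=3 -> skip
r=45=101101 popcount=4 -> skip
r=46=101110 popcount=4 -> skip
r=47=101111 popcount=5 -> skip
r=48=110000 popcount=2 -> skip
r=49=110001 popcount=3 -> skip
r=50=110010 popcount=3 -> skip
r=51=110011 popcount=4 -> skip
r=52=110100 popcount=3 -> skip
r=53=110101 popcount=4 -> skip
r=54=110110 popcount=4 -> skip
r=55=110111 popcount=5 -> skip
r=56=111000 popcount=3 -> skip
r=57=111001 popcount=4 -> skip
r=58=111010 popcount=4 -> skip
r=59=111011 popcount=5 -> skip
r=60=111100 popcount=4 -> skip
r=61=111101 popcount=5 -> skip
r=62=111110 popcount=5 -> skip
Kept rows: none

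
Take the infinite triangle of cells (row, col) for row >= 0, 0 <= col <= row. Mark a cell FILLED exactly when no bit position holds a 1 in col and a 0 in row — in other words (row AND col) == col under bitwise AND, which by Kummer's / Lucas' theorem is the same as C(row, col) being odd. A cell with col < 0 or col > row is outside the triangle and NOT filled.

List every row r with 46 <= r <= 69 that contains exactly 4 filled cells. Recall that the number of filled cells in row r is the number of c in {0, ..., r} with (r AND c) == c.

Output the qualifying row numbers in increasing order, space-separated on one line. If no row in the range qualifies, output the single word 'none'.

Row r has 2^popcount(r) filled cells, so we need popcount(r) = log2(4) = 2.
Scan r = 46..69 and keep those with exactly 2 one-bits:
r=46=101110 popcount=4 -> skip
r=47=101111 popcount=5 -> skip
r=48=110000 popcount=2 -> KEEP
r=49=110001 popcount=3 -> skip
r=50=110010 popcount=3 -> skip
r=51=110011 popcount=4 -> skip
r=52=110100 popcount=3 -> skip
r=53=110101 popcount=4 -> skip
r=54=110110 popcount=4 -> skip
r=55=110111 popcount=5 -> skip
r=56=111000 popcount=3 -> skip
r=57=111001 popcount=4 -> skip
r=58=111010 popcount=4 -> skip
r=59=111011 popcount=5 -> skip
r=60=111100 popcount=4 -> skip
r=61=111101 popcount=5 -> skip
r=62=111110 popcount=5 -> skip
r=63=111111 popcount=6 -> skip
r=64=1000000 popcount=1 -> skip
r=65=1000001 popcount=2 -> KEEP
r=66=1000010 popcount=2 -> KEEP
r=67=1000011 popcount=3 -> skip
r=68=1000100 popcount=2 -> KEEP
r=69=1000101 popcount=3 -> skip
Kept rows: 48 65 66 68

Answer: 48 65 66 68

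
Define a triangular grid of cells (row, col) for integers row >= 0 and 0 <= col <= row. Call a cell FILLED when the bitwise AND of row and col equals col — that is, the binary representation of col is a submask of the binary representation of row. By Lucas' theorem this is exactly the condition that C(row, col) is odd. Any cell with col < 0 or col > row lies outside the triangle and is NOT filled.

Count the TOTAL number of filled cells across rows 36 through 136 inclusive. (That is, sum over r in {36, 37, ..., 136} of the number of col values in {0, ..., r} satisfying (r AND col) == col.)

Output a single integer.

r36=100100 pc2: +4 =4
r37=100101 pc3: +8 =12
r38=100110 pc3: +8 =20
r39=100111 pc4: +16 =36
r40=101000 pc2: +4 =40
r41=101001 pc3: +8 =48
r42=101010 pc3: +8 =56
r43=101011 pc4: +16 =72
r44=101100 pc3: +8 =80
r45=101101 pc4: +16 =96
r46=101110 pc4: +16 =112
r47=101111 pc5: +32 =144
r48=110000 pc2: +4 =148
r49=110001 pc3: +8 =156
r50=110010 pc3: +8 =164
r51=110011 pc4: +16 =180
r52=110100 pc3: +8 =188
r53=110101 pc4: +16 =204
r54=110110 pc4: +16 =220
r55=110111 pc5: +32 =252
r56=111000 pc3: +8 =260
r57=111001 pc4: +16 =276
r58=111010 pc4: +16 =292
r59=111011 pc5: +32 =324
r60=111100 pc4: +16 =340
r61=111101 pc5: +32 =372
r62=111110 pc5: +32 =404
r63=111111 pc6: +64 =468
r64=1000000 pc1: +2 =470
r65=1000001 pc2: +4 =474
r66=1000010 pc2: +4 =478
r67=1000011 pc3: +8 =486
r68=1000100 pc2: +4 =490
r69=1000101 pc3: +8 =498
r70=1000110 pc3: +8 =506
r71=1000111 pc4: +16 =522
r72=1001000 pc2: +4 =526
r73=1001001 pc3: +8 =534
r74=1001010 pc3: +8 =542
r75=1001011 pc4: +16 =558
r76=1001100 pc3: +8 =566
r77=1001101 pc4: +16 =582
r78=1001110 pc4: +16 =598
r79=1001111 pc5: +32 =630
r80=1010000 pc2: +4 =634
r81=1010001 pc3: +8 =642
r82=1010010 pc3: +8 =650
r83=1010011 pc4: +16 =666
r84=1010100 pc3: +8 =674
r85=1010101 pc4: +16 =690
r86=1010110 pc4: +16 =706
r87=1010111 pc5: +32 =738
r88=1011000 pc3: +8 =746
r89=1011001 pc4: +16 =762
r90=1011010 pc4: +16 =778
r91=1011011 pc5: +32 =810
r92=1011100 pc4: +16 =826
r93=1011101 pc5: +32 =858
r94=1011110 pc5: +32 =890
r95=1011111 pc6: +64 =954
r96=1100000 pc2: +4 =958
r97=1100001 pc3: +8 =966
r98=1100010 pc3: +8 =974
r99=1100011 pc4: +16 =990
r100=1100100 pc3: +8 =998
r101=1100101 pc4: +16 =1014
r102=1100110 pc4: +16 =1030
r103=1100111 pc5: +32 =1062
r104=1101000 pc3: +8 =1070
r105=1101001 pc4: +16 =1086
r106=1101010 pc4: +16 =1102
r107=1101011 pc5: +32 =1134
r108=1101100 pc4: +16 =1150
r109=1101101 pc5: +32 =1182
r110=1101110 pc5: +32 =1214
r111=1101111 pc6: +64 =1278
r112=1110000 pc3: +8 =1286
r113=1110001 pc4: +16 =1302
r114=1110010 pc4: +16 =1318
r115=1110011 pc5: +32 =1350
r116=1110100 pc4: +16 =1366
r117=1110101 pc5: +32 =1398
r118=1110110 pc5: +32 =1430
r119=1110111 pc6: +64 =1494
r120=1111000 pc4: +16 =1510
r121=1111001 pc5: +32 =1542
r122=1111010 pc5: +32 =1574
r123=1111011 pc6: +64 =1638
r124=1111100 pc5: +32 =1670
r125=1111101 pc6: +64 =1734
r126=1111110 pc6: +64 =1798
r127=1111111 pc7: +128 =1926
r128=10000000 pc1: +2 =1928
r129=10000001 pc2: +4 =1932
r130=10000010 pc2: +4 =1936
r131=10000011 pc3: +8 =1944
r132=10000100 pc2: +4 =1948
r133=10000101 pc3: +8 =1956
r134=10000110 pc3: +8 =1964
r135=10000111 pc4: +16 =1980
r136=10001000 pc2: +4 =1984

Answer: 1984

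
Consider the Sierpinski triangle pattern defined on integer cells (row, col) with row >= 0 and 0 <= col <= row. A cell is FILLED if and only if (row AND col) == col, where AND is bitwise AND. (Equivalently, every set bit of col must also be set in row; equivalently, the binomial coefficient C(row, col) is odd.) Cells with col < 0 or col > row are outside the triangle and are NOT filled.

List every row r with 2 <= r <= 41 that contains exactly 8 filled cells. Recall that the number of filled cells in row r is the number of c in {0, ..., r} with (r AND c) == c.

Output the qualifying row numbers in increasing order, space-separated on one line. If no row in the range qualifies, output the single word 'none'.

Answer: 7 11 13 14 19 21 22 25 26 28 35 37 38 41

Derivation:
Row r has 2^popcount(r) filled cells, so we need popcount(r) = log2(8) = 3.
Scan r = 2..41 and keep those with exactly 3 one-bits:
r=2=10 popcount=1 -> skip
r=3=11 popcount=2 -> skip
r=4=100 popcount=1 -> skip
r=5=101 popcount=2 -> skip
r=6=110 popcount=2 -> skip
r=7=111 popcount=3 -> KEEP
r=8=1000 popcount=1 -> skip
r=9=1001 popcount=2 -> skip
r=10=1010 popcount=2 -> skip
r=11=1011 popcount=3 -> KEEP
r=12=1100 popcount=2 -> skip
r=13=1101 popcount=3 -> KEEP
r=14=1110 popcount=3 -> KEEP
r=15=1111 popcount=4 -> skip
r=16=10000 popcount=1 -> skip
r=17=10001 popcount=2 -> skip
r=18=10010 popcount=2 -> skip
r=19=10011 popcount=3 -> KEEP
r=20=10100 popcount=2 -> skip
r=21=10101 popcount=3 -> KEEP
r=22=10110 popcount=3 -> KEEP
r=23=10111 popcount=4 -> skip
r=24=11000 popcount=2 -> skip
r=25=11001 popcount=3 -> KEEP
r=26=11010 popcount=3 -> KEEP
r=27=11011 popcount=4 -> skip
r=28=11100 popcount=3 -> KEEP
r=29=11101 popcount=4 -> skip
r=30=11110 popcount=4 -> skip
r=31=11111 popcount=5 -> skip
r=32=100000 popcount=1 -> skip
r=33=100001 popcount=2 -> skip
r=34=100010 popcount=2 -> skip
r=35=100011 popcount=3 -> KEEP
r=36=100100 popcount=2 -> skip
r=37=100101 popcount=3 -> KEEP
r=38=100110 popcount=3 -> KEEP
r=39=100111 popcount=4 -> skip
r=40=101000 popcount=2 -> skip
r=41=101001 popcount=3 -> KEEP
Kept rows: 7 11 13 14 19 21 22 25 26 28 35 37 38 41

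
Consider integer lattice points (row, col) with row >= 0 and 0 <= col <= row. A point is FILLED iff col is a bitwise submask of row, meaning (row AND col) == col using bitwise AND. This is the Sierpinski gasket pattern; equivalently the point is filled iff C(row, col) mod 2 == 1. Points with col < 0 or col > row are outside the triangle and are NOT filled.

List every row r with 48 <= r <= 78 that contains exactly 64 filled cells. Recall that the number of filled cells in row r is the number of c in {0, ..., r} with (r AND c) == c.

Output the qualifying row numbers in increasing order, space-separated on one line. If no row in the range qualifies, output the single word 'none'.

Answer: 63

Derivation:
Row r has 2^popcount(r) filled cells, so we need popcount(r) = log2(64) = 6.
Scan r = 48..78 and keep those with exactly 6 one-bits:
r=48=110000 popcount=2 -> skip
r=49=110001 popcount=3 -> skip
r=50=110010 popcount=3 -> skip
r=51=110011 popcount=4 -> skip
r=52=110100 popcount=3 -> skip
r=53=110101 popcount=4 -> skip
r=54=110110 popcount=4 -> skip
r=55=110111 popcount=5 -> skip
r=56=111000 popcount=3 -> skip
r=57=111001 popcount=4 -> skip
r=58=111010 popcount=4 -> skip
r=59=111011 popcount=5 -> skip
r=60=111100 popcount=4 -> skip
r=61=111101 popcount=5 -> skip
r=62=111110 popcount=5 -> skip
r=63=111111 popcount=6 -> KEEP
r=64=1000000 popcount=1 -> skip
r=65=1000001 popcount=2 -> skip
r=66=1000010 popcount=2 -> skip
r=67=1000011 popcount=3 -> skip
r=68=1000100 popcount=2 -> skip
r=69=1000101 popcount=3 -> skip
r=70=1000110 popcount=3 -> skip
r=71=1000111 popcount=4 -> skip
r=72=1001000 popcount=2 -> skip
r=73=1001001 popcount=3 -> skip
r=74=1001010 popcount=3 -> skip
r=75=1001011 popcount=4 -> skip
r=76=1001100 popcount=3 -> skip
r=77=1001101 popcount=4 -> skip
r=78=1001110 popcount=4 -> skip
Kept rows: 63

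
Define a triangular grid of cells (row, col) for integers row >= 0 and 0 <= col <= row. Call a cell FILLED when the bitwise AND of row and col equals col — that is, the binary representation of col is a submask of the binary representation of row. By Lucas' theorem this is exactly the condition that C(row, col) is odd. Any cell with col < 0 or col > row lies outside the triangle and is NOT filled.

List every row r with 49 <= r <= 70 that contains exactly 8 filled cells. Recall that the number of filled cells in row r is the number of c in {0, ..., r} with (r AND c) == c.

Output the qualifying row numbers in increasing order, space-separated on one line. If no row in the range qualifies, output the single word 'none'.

Answer: 49 50 52 56 67 69 70

Derivation:
Row r has 2^popcount(r) filled cells, so we need popcount(r) = log2(8) = 3.
Scan r = 49..70 and keep those with exactly 3 one-bits:
r=49=110001 popcount=3 -> KEEP
r=50=110010 popcount=3 -> KEEP
r=51=110011 popcount=4 -> skip
r=52=110100 popcount=3 -> KEEP
r=53=110101 popcount=4 -> skip
r=54=110110 popcount=4 -> skip
r=55=110111 popcount=5 -> skip
r=56=111000 popcount=3 -> KEEP
r=57=111001 popcount=4 -> skip
r=58=111010 popcount=4 -> skip
r=59=111011 popcount=5 -> skip
r=60=111100 popcount=4 -> skip
r=61=111101 popcount=5 -> skip
r=62=111110 popcount=5 -> skip
r=63=111111 popcount=6 -> skip
r=64=1000000 popcount=1 -> skip
r=65=1000001 popcount=2 -> skip
r=66=1000010 popcount=2 -> skip
r=67=1000011 popcount=3 -> KEEP
r=68=1000100 popcount=2 -> skip
r=69=1000101 popcount=3 -> KEEP
r=70=1000110 popcount=3 -> KEEP
Kept rows: 49 50 52 56 67 69 70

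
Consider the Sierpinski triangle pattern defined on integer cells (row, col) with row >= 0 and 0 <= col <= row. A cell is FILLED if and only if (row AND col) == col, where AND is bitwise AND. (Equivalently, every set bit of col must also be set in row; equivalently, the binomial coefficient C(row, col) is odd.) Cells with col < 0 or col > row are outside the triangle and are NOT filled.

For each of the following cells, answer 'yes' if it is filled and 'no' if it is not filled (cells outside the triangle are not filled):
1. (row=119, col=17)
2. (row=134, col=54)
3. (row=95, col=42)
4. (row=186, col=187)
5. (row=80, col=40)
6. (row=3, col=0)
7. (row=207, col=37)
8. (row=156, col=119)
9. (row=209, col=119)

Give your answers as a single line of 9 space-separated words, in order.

(119,17): row=0b1110111, col=0b10001, row AND col = 0b10001 = 17; 17 == 17 -> filled
(134,54): row=0b10000110, col=0b110110, row AND col = 0b110 = 6; 6 != 54 -> empty
(95,42): row=0b1011111, col=0b101010, row AND col = 0b1010 = 10; 10 != 42 -> empty
(186,187): col outside [0, 186] -> not filled
(80,40): row=0b1010000, col=0b101000, row AND col = 0b0 = 0; 0 != 40 -> empty
(3,0): row=0b11, col=0b0, row AND col = 0b0 = 0; 0 == 0 -> filled
(207,37): row=0b11001111, col=0b100101, row AND col = 0b101 = 5; 5 != 37 -> empty
(156,119): row=0b10011100, col=0b1110111, row AND col = 0b10100 = 20; 20 != 119 -> empty
(209,119): row=0b11010001, col=0b1110111, row AND col = 0b1010001 = 81; 81 != 119 -> empty

Answer: yes no no no no yes no no no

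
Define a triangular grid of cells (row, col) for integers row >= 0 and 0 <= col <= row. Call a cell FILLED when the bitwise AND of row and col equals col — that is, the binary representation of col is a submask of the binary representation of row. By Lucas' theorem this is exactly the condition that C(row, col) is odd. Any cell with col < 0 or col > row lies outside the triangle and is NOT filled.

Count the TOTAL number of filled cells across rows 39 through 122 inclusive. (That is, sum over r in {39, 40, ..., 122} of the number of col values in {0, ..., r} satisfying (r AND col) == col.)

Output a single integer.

r39=100111 pc4: +16 =16
r40=101000 pc2: +4 =20
r41=101001 pc3: +8 =28
r42=101010 pc3: +8 =36
r43=101011 pc4: +16 =52
r44=101100 pc3: +8 =60
r45=101101 pc4: +16 =76
r46=101110 pc4: +16 =92
r47=101111 pc5: +32 =124
r48=110000 pc2: +4 =128
r49=110001 pc3: +8 =136
r50=110010 pc3: +8 =144
r51=110011 pc4: +16 =160
r52=110100 pc3: +8 =168
r53=110101 pc4: +16 =184
r54=110110 pc4: +16 =200
r55=110111 pc5: +32 =232
r56=111000 pc3: +8 =240
r57=111001 pc4: +16 =256
r58=111010 pc4: +16 =272
r59=111011 pc5: +32 =304
r60=111100 pc4: +16 =320
r61=111101 pc5: +32 =352
r62=111110 pc5: +32 =384
r63=111111 pc6: +64 =448
r64=1000000 pc1: +2 =450
r65=1000001 pc2: +4 =454
r66=1000010 pc2: +4 =458
r67=1000011 pc3: +8 =466
r68=1000100 pc2: +4 =470
r69=1000101 pc3: +8 =478
r70=1000110 pc3: +8 =486
r71=1000111 pc4: +16 =502
r72=1001000 pc2: +4 =506
r73=1001001 pc3: +8 =514
r74=1001010 pc3: +8 =522
r75=1001011 pc4: +16 =538
r76=1001100 pc3: +8 =546
r77=1001101 pc4: +16 =562
r78=1001110 pc4: +16 =578
r79=1001111 pc5: +32 =610
r80=1010000 pc2: +4 =614
r81=1010001 pc3: +8 =622
r82=1010010 pc3: +8 =630
r83=1010011 pc4: +16 =646
r84=1010100 pc3: +8 =654
r85=1010101 pc4: +16 =670
r86=1010110 pc4: +16 =686
r87=1010111 pc5: +32 =718
r88=1011000 pc3: +8 =726
r89=1011001 pc4: +16 =742
r90=1011010 pc4: +16 =758
r91=1011011 pc5: +32 =790
r92=1011100 pc4: +16 =806
r93=1011101 pc5: +32 =838
r94=1011110 pc5: +32 =870
r95=1011111 pc6: +64 =934
r96=1100000 pc2: +4 =938
r97=1100001 pc3: +8 =946
r98=1100010 pc3: +8 =954
r99=1100011 pc4: +16 =970
r100=1100100 pc3: +8 =978
r101=1100101 pc4: +16 =994
r102=1100110 pc4: +16 =1010
r103=1100111 pc5: +32 =1042
r104=1101000 pc3: +8 =1050
r105=1101001 pc4: +16 =1066
r106=1101010 pc4: +16 =1082
r107=1101011 pc5: +32 =1114
r108=1101100 pc4: +16 =1130
r109=1101101 pc5: +32 =1162
r110=1101110 pc5: +32 =1194
r111=1101111 pc6: +64 =1258
r112=1110000 pc3: +8 =1266
r113=1110001 pc4: +16 =1282
r114=1110010 pc4: +16 =1298
r115=1110011 pc5: +32 =1330
r116=1110100 pc4: +16 =1346
r117=1110101 pc5: +32 =1378
r118=1110110 pc5: +32 =1410
r119=1110111 pc6: +64 =1474
r120=1111000 pc4: +16 =1490
r121=1111001 pc5: +32 =1522
r122=1111010 pc5: +32 =1554

Answer: 1554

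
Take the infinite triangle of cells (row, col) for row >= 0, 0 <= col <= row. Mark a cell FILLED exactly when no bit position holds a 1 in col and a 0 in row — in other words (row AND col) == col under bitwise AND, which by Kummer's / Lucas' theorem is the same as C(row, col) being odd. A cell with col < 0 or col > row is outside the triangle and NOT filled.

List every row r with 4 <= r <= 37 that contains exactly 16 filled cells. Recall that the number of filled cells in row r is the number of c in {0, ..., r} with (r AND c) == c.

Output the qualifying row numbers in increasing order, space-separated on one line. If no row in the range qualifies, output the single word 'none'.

Row r has 2^popcount(r) filled cells, so we need popcount(r) = log2(16) = 4.
Scan r = 4..37 and keep those with exactly 4 one-bits:
r=4=100 popcount=1 -> skip
r=5=101 popcount=2 -> skip
r=6=110 popcount=2 -> skip
r=7=111 popcount=3 -> skip
r=8=1000 popcount=1 -> skip
r=9=1001 popcount=2 -> skip
r=10=1010 popcount=2 -> skip
r=11=1011 popcount=3 -> skip
r=12=1100 popcount=2 -> skip
r=13=1101 popcount=3 -> skip
r=14=1110 popcount=3 -> skip
r=15=1111 popcount=4 -> KEEP
r=16=10000 popcount=1 -> skip
r=17=10001 popcount=2 -> skip
r=18=10010 popcount=2 -> skip
r=19=10011 popcount=3 -> skip
r=20=10100 popcount=2 -> skip
r=21=10101 popcount=3 -> skip
r=22=10110 popcount=3 -> skip
r=23=10111 popcount=4 -> KEEP
r=24=11000 popcount=2 -> skip
r=25=11001 popcount=3 -> skip
r=26=11010 popcount=3 -> skip
r=27=11011 popcount=4 -> KEEP
r=28=11100 popcount=3 -> skip
r=29=11101 popcount=4 -> KEEP
r=30=11110 popcount=4 -> KEEP
r=31=11111 popcount=5 -> skip
r=32=100000 popcount=1 -> skip
r=33=100001 popcount=2 -> skip
r=34=100010 popcount=2 -> skip
r=35=100011 popcount=3 -> skip
r=36=100100 popcount=2 -> skip
r=37=100101 popcount=3 -> skip
Kept rows: 15 23 27 29 30

Answer: 15 23 27 29 30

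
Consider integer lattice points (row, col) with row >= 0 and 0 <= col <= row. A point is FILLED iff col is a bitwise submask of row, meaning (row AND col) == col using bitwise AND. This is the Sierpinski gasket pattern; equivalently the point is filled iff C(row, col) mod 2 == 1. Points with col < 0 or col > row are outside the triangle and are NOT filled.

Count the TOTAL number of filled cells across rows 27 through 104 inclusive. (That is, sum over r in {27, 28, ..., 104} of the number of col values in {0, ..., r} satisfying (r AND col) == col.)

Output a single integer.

r27=11011 pc4: +16 =16
r28=11100 pc3: +8 =24
r29=11101 pc4: +16 =40
r30=11110 pc4: +16 =56
r31=11111 pc5: +32 =88
r32=100000 pc1: +2 =90
r33=100001 pc2: +4 =94
r34=100010 pc2: +4 =98
r35=100011 pc3: +8 =106
r36=100100 pc2: +4 =110
r37=100101 pc3: +8 =118
r38=100110 pc3: +8 =126
r39=100111 pc4: +16 =142
r40=101000 pc2: +4 =146
r41=101001 pc3: +8 =154
r42=101010 pc3: +8 =162
r43=101011 pc4: +16 =178
r44=101100 pc3: +8 =186
r45=101101 pc4: +16 =202
r46=101110 pc4: +16 =218
r47=101111 pc5: +32 =250
r48=110000 pc2: +4 =254
r49=110001 pc3: +8 =262
r50=110010 pc3: +8 =270
r51=110011 pc4: +16 =286
r52=110100 pc3: +8 =294
r53=110101 pc4: +16 =310
r54=110110 pc4: +16 =326
r55=110111 pc5: +32 =358
r56=111000 pc3: +8 =366
r57=111001 pc4: +16 =382
r58=111010 pc4: +16 =398
r59=111011 pc5: +32 =430
r60=111100 pc4: +16 =446
r61=111101 pc5: +32 =478
r62=111110 pc5: +32 =510
r63=111111 pc6: +64 =574
r64=1000000 pc1: +2 =576
r65=1000001 pc2: +4 =580
r66=1000010 pc2: +4 =584
r67=1000011 pc3: +8 =592
r68=1000100 pc2: +4 =596
r69=1000101 pc3: +8 =604
r70=1000110 pc3: +8 =612
r71=1000111 pc4: +16 =628
r72=1001000 pc2: +4 =632
r73=1001001 pc3: +8 =640
r74=1001010 pc3: +8 =648
r75=1001011 pc4: +16 =664
r76=1001100 pc3: +8 =672
r77=1001101 pc4: +16 =688
r78=1001110 pc4: +16 =704
r79=1001111 pc5: +32 =736
r80=1010000 pc2: +4 =740
r81=1010001 pc3: +8 =748
r82=1010010 pc3: +8 =756
r83=1010011 pc4: +16 =772
r84=1010100 pc3: +8 =780
r85=1010101 pc4: +16 =796
r86=1010110 pc4: +16 =812
r87=1010111 pc5: +32 =844
r88=1011000 pc3: +8 =852
r89=1011001 pc4: +16 =868
r90=1011010 pc4: +16 =884
r91=1011011 pc5: +32 =916
r92=1011100 pc4: +16 =932
r93=1011101 pc5: +32 =964
r94=1011110 pc5: +32 =996
r95=1011111 pc6: +64 =1060
r96=1100000 pc2: +4 =1064
r97=1100001 pc3: +8 =1072
r98=1100010 pc3: +8 =1080
r99=1100011 pc4: +16 =1096
r100=1100100 pc3: +8 =1104
r101=1100101 pc4: +16 =1120
r102=1100110 pc4: +16 =1136
r103=1100111 pc5: +32 =1168
r104=1101000 pc3: +8 =1176

Answer: 1176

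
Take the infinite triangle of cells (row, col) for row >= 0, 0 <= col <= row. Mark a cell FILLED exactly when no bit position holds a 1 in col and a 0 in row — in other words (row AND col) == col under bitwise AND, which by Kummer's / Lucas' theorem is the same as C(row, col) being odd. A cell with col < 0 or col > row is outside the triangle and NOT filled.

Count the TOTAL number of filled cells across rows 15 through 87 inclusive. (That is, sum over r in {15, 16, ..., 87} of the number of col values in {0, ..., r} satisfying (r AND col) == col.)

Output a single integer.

r15=1111 pc4: +16 =16
r16=10000 pc1: +2 =18
r17=10001 pc2: +4 =22
r18=10010 pc2: +4 =26
r19=10011 pc3: +8 =34
r20=10100 pc2: +4 =38
r21=10101 pc3: +8 =46
r22=10110 pc3: +8 =54
r23=10111 pc4: +16 =70
r24=11000 pc2: +4 =74
r25=11001 pc3: +8 =82
r26=11010 pc3: +8 =90
r27=11011 pc4: +16 =106
r28=11100 pc3: +8 =114
r29=11101 pc4: +16 =130
r30=11110 pc4: +16 =146
r31=11111 pc5: +32 =178
r32=100000 pc1: +2 =180
r33=100001 pc2: +4 =184
r34=100010 pc2: +4 =188
r35=100011 pc3: +8 =196
r36=100100 pc2: +4 =200
r37=100101 pc3: +8 =208
r38=100110 pc3: +8 =216
r39=100111 pc4: +16 =232
r40=101000 pc2: +4 =236
r41=101001 pc3: +8 =244
r42=101010 pc3: +8 =252
r43=101011 pc4: +16 =268
r44=101100 pc3: +8 =276
r45=101101 pc4: +16 =292
r46=101110 pc4: +16 =308
r47=101111 pc5: +32 =340
r48=110000 pc2: +4 =344
r49=110001 pc3: +8 =352
r50=110010 pc3: +8 =360
r51=110011 pc4: +16 =376
r52=110100 pc3: +8 =384
r53=110101 pc4: +16 =400
r54=110110 pc4: +16 =416
r55=110111 pc5: +32 =448
r56=111000 pc3: +8 =456
r57=111001 pc4: +16 =472
r58=111010 pc4: +16 =488
r59=111011 pc5: +32 =520
r60=111100 pc4: +16 =536
r61=111101 pc5: +32 =568
r62=111110 pc5: +32 =600
r63=111111 pc6: +64 =664
r64=1000000 pc1: +2 =666
r65=1000001 pc2: +4 =670
r66=1000010 pc2: +4 =674
r67=1000011 pc3: +8 =682
r68=1000100 pc2: +4 =686
r69=1000101 pc3: +8 =694
r70=1000110 pc3: +8 =702
r71=1000111 pc4: +16 =718
r72=1001000 pc2: +4 =722
r73=1001001 pc3: +8 =730
r74=1001010 pc3: +8 =738
r75=1001011 pc4: +16 =754
r76=1001100 pc3: +8 =762
r77=1001101 pc4: +16 =778
r78=1001110 pc4: +16 =794
r79=1001111 pc5: +32 =826
r80=1010000 pc2: +4 =830
r81=1010001 pc3: +8 =838
r82=1010010 pc3: +8 =846
r83=1010011 pc4: +16 =862
r84=1010100 pc3: +8 =870
r85=1010101 pc4: +16 =886
r86=1010110 pc4: +16 =902
r87=1010111 pc5: +32 =934

Answer: 934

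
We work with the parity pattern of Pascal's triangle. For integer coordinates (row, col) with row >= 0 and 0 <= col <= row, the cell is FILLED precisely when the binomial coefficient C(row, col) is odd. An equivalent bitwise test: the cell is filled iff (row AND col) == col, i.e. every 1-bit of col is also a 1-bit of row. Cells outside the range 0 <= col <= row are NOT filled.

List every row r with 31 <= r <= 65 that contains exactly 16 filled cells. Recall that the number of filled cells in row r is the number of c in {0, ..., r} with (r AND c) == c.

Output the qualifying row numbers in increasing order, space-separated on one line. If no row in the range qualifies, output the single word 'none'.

Row r has 2^popcount(r) filled cells, so we need popcount(r) = log2(16) = 4.
Scan r = 31..65 and keep those with exactly 4 one-bits:
r=31=11111 popcount=5 -> skip
r=32=100000 popcount=1 -> skip
r=33=100001 popcount=2 -> skip
r=34=100010 popcount=2 -> skip
r=35=100011 popcount=3 -> skip
r=36=100100 popcount=2 -> skip
r=37=100101 popcount=3 -> skip
r=38=100110 popcount=3 -> skip
r=39=100111 popcount=4 -> KEEP
r=40=101000 popcount=2 -> skip
r=41=101001 popcount=3 -> skip
r=42=101010 popcount=3 -> skip
r=43=101011 popcount=4 -> KEEP
r=44=101100 popcount=3 -> skip
r=45=101101 popcount=4 -> KEEP
r=46=101110 popcount=4 -> KEEP
r=47=101111 popcount=5 -> skip
r=48=110000 popcount=2 -> skip
r=49=110001 popcount=3 -> skip
r=50=110010 popcount=3 -> skip
r=51=110011 popcount=4 -> KEEP
r=52=110100 popcount=3 -> skip
r=53=110101 popcount=4 -> KEEP
r=54=110110 popcount=4 -> KEEP
r=55=110111 popcount=5 -> skip
r=56=111000 popcount=3 -> skip
r=57=111001 popcount=4 -> KEEP
r=58=111010 popcount=4 -> KEEP
r=59=111011 popcount=5 -> skip
r=60=111100 popcount=4 -> KEEP
r=61=111101 popcount=5 -> skip
r=62=111110 popcount=5 -> skip
r=63=111111 popcount=6 -> skip
r=64=1000000 popcount=1 -> skip
r=65=1000001 popcount=2 -> skip
Kept rows: 39 43 45 46 51 53 54 57 58 60

Answer: 39 43 45 46 51 53 54 57 58 60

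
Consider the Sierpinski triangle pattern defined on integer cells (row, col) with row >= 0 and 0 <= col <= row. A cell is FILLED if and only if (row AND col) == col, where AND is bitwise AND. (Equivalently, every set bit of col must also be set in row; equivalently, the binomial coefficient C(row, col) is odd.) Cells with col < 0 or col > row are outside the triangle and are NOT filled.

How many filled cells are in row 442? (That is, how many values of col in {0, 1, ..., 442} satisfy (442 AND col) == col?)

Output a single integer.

442 in binary = 110111010
popcount(442) = number of 1-bits in 110111010 = 6
A col c satisfies (442 AND c) == c iff every set bit of c is also set in 442; each of the 6 set bits of 442 can independently be on or off in c.
count = 2^6 = 64

Answer: 64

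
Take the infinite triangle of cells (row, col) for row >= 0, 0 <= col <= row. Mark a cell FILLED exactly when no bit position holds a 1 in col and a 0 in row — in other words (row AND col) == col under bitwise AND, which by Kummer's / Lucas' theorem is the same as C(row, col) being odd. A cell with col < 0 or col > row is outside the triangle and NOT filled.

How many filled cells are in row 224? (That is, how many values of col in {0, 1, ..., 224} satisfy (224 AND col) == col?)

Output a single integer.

224 in binary = 11100000
popcount(224) = number of 1-bits in 11100000 = 3
A col c satisfies (224 AND c) == c iff every set bit of c is also set in 224; each of the 3 set bits of 224 can independently be on or off in c.
count = 2^3 = 8

Answer: 8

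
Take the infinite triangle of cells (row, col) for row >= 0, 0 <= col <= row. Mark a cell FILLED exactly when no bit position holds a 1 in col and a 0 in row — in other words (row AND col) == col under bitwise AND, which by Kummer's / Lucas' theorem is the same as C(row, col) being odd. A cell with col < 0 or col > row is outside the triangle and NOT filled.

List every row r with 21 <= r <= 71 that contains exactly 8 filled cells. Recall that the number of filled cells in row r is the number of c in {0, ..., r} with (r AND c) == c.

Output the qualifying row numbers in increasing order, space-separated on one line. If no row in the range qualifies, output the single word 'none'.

Answer: 21 22 25 26 28 35 37 38 41 42 44 49 50 52 56 67 69 70

Derivation:
Row r has 2^popcount(r) filled cells, so we need popcount(r) = log2(8) = 3.
Scan r = 21..71 and keep those with exactly 3 one-bits:
r=21=10101 popcount=3 -> KEEP
r=22=10110 popcount=3 -> KEEP
r=23=10111 popcount=4 -> skip
r=24=11000 popcount=2 -> skip
r=25=11001 popcount=3 -> KEEP
r=26=11010 popcount=3 -> KEEP
r=27=11011 popcount=4 -> skip
r=28=11100 popcount=3 -> KEEP
r=29=11101 popcount=4 -> skip
r=30=11110 popcount=4 -> skip
r=31=11111 popcount=5 -> skip
r=32=100000 popcount=1 -> skip
r=33=100001 popcount=2 -> skip
r=34=100010 popcount=2 -> skip
r=35=100011 popcount=3 -> KEEP
r=36=100100 popcount=2 -> skip
r=37=100101 popcount=3 -> KEEP
r=38=100110 popcount=3 -> KEEP
r=39=100111 popcount=4 -> skip
r=40=101000 popcount=2 -> skip
r=41=101001 popcount=3 -> KEEP
r=42=101010 popcount=3 -> KEEP
r=43=101011 popcount=4 -> skip
r=44=101100 popcount=3 -> KEEP
r=45=101101 popcount=4 -> skip
r=46=101110 popcount=4 -> skip
r=47=101111 popcount=5 -> skip
r=48=110000 popcount=2 -> skip
r=49=110001 popcount=3 -> KEEP
r=50=110010 popcount=3 -> KEEP
r=51=110011 popcount=4 -> skip
r=52=110100 popcount=3 -> KEEP
r=53=110101 popcount=4 -> skip
r=54=110110 popcount=4 -> skip
r=55=110111 popcount=5 -> skip
r=56=111000 popcount=3 -> KEEP
r=57=111001 popcount=4 -> skip
r=58=111010 popcount=4 -> skip
r=59=111011 popcount=5 -> skip
r=60=111100 popcount=4 -> skip
r=61=111101 popcount=5 -> skip
r=62=111110 popcount=5 -> skip
r=63=111111 popcount=6 -> skip
r=64=1000000 popcount=1 -> skip
r=65=1000001 popcount=2 -> skip
r=66=1000010 popcount=2 -> skip
r=67=1000011 popcount=3 -> KEEP
r=68=1000100 popcount=2 -> skip
r=69=1000101 popcount=3 -> KEEP
r=70=1000110 popcount=3 -> KEEP
r=71=1000111 popcount=4 -> skip
Kept rows: 21 22 25 26 28 35 37 38 41 42 44 49 50 52 56 67 69 70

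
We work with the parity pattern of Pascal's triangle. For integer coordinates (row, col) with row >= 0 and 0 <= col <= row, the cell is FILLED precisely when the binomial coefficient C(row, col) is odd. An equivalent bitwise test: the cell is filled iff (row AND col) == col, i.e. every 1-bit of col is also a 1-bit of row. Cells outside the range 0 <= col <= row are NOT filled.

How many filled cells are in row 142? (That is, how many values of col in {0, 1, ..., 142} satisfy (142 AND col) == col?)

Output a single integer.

Answer: 16

Derivation:
142 in binary = 10001110
popcount(142) = number of 1-bits in 10001110 = 4
A col c satisfies (142 AND c) == c iff every set bit of c is also set in 142; each of the 4 set bits of 142 can independently be on or off in c.
count = 2^4 = 16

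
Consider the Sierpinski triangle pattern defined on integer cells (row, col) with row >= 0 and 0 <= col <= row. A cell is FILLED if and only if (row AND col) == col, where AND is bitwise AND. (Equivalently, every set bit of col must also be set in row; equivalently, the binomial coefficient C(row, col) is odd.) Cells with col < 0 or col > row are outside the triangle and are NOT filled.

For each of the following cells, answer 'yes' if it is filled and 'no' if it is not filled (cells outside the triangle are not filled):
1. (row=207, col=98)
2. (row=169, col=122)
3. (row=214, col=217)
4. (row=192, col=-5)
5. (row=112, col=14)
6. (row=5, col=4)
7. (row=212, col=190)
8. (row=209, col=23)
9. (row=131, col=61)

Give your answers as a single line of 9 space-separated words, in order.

(207,98): row=0b11001111, col=0b1100010, row AND col = 0b1000010 = 66; 66 != 98 -> empty
(169,122): row=0b10101001, col=0b1111010, row AND col = 0b101000 = 40; 40 != 122 -> empty
(214,217): col outside [0, 214] -> not filled
(192,-5): col outside [0, 192] -> not filled
(112,14): row=0b1110000, col=0b1110, row AND col = 0b0 = 0; 0 != 14 -> empty
(5,4): row=0b101, col=0b100, row AND col = 0b100 = 4; 4 == 4 -> filled
(212,190): row=0b11010100, col=0b10111110, row AND col = 0b10010100 = 148; 148 != 190 -> empty
(209,23): row=0b11010001, col=0b10111, row AND col = 0b10001 = 17; 17 != 23 -> empty
(131,61): row=0b10000011, col=0b111101, row AND col = 0b1 = 1; 1 != 61 -> empty

Answer: no no no no no yes no no no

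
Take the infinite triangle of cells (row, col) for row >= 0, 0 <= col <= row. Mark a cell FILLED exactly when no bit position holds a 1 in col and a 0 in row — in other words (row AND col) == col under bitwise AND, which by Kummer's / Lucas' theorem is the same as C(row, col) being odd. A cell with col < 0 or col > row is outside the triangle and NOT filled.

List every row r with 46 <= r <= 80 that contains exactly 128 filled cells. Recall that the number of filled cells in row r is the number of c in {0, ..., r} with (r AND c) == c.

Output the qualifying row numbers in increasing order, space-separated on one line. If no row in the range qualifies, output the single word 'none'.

Answer: none

Derivation:
Row r has 2^popcount(r) filled cells, so we need popcount(r) = log2(128) = 7.
Scan r = 46..80 and keep those with exactly 7 one-bits:
r=46=101110 popcount=4 -> skip
r=47=101111 popcount=5 -> skip
r=48=110000 popcount=2 -> skip
r=49=110001 popcount=3 -> skip
r=50=110010 popcount=3 -> skip
r=51=110011 popcount=4 -> skip
r=52=110100 popcount=3 -> skip
r=53=110101 popcount=4 -> skip
r=54=110110 popcount=4 -> skip
r=55=110111 popcount=5 -> skip
r=56=111000 popcount=3 -> skip
r=57=111001 popcount=4 -> skip
r=58=111010 popcount=4 -> skip
r=59=111011 popcount=5 -> skip
r=60=111100 popcount=4 -> skip
r=61=111101 popcount=5 -> skip
r=62=111110 popcount=5 -> skip
r=63=111111 popcount=6 -> skip
r=64=1000000 popcount=1 -> skip
r=65=1000001 popcount=2 -> skip
r=66=1000010 popcount=2 -> skip
r=67=1000011 popcount=3 -> skip
r=68=1000100 popcount=2 -> skip
r=69=1000101 popcount=3 -> skip
r=70=1000110 popcount=3 -> skip
r=71=1000111 popcount=4 -> skip
r=72=1001000 popcount=2 -> skip
r=73=1001001 popcount=3 -> skip
r=74=1001010 popcount=3 -> skip
r=75=1001011 popcount=4 -> skip
r=76=1001100 popcount=3 -> skip
r=77=1001101 popcount=4 -> skip
r=78=1001110 popcount=4 -> skip
r=79=1001111 popcount=5 -> skip
r=80=1010000 popcount=2 -> skip
Kept rows: none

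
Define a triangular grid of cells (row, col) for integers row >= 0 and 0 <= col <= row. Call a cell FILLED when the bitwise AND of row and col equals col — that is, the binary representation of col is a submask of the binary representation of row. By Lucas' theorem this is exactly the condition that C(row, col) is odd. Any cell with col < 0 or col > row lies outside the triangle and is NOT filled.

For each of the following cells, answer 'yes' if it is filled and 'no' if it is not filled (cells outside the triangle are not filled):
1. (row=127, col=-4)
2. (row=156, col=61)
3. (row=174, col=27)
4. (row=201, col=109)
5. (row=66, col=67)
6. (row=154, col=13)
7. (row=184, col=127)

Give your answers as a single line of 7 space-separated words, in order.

(127,-4): col outside [0, 127] -> not filled
(156,61): row=0b10011100, col=0b111101, row AND col = 0b11100 = 28; 28 != 61 -> empty
(174,27): row=0b10101110, col=0b11011, row AND col = 0b1010 = 10; 10 != 27 -> empty
(201,109): row=0b11001001, col=0b1101101, row AND col = 0b1001001 = 73; 73 != 109 -> empty
(66,67): col outside [0, 66] -> not filled
(154,13): row=0b10011010, col=0b1101, row AND col = 0b1000 = 8; 8 != 13 -> empty
(184,127): row=0b10111000, col=0b1111111, row AND col = 0b111000 = 56; 56 != 127 -> empty

Answer: no no no no no no no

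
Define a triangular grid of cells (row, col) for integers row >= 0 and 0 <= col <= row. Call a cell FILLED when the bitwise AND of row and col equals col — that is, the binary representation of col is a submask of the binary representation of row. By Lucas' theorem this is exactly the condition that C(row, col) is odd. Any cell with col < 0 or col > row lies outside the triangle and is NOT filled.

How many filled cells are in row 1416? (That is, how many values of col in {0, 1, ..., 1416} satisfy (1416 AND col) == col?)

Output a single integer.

Answer: 16

Derivation:
1416 in binary = 10110001000
popcount(1416) = number of 1-bits in 10110001000 = 4
A col c satisfies (1416 AND c) == c iff every set bit of c is also set in 1416; each of the 4 set bits of 1416 can independently be on or off in c.
count = 2^4 = 16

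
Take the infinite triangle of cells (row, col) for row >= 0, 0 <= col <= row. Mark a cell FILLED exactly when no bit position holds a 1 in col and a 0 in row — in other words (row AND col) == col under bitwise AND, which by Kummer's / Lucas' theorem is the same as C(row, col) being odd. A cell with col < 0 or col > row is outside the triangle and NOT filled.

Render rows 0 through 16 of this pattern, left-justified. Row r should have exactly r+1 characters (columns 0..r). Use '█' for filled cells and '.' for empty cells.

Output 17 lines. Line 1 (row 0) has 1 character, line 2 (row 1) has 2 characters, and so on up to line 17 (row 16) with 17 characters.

Answer: █
██
█.█
████
█...█
██..██
█.█.█.█
████████
█.......█
██......██
█.█.....█.█
████....████
█...█...█...█
██..██..██..██
█.█.█.█.█.█.█.█
████████████████
█...............█

Derivation:
r0=0: █
r1=1: ██
r2=10: █.█
r3=11: ████
r4=100: █...█
r5=101: ██..██
r6=110: █.█.█.█
r7=111: ████████
r8=1000: █.......█
r9=1001: ██......██
r10=1010: █.█.....█.█
r11=1011: ████....████
r12=1100: █...█...█...█
r13=1101: ██..██..██..██
r14=1110: █.█.█.█.█.█.█.█
r15=1111: ████████████████
r16=10000: █...............█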